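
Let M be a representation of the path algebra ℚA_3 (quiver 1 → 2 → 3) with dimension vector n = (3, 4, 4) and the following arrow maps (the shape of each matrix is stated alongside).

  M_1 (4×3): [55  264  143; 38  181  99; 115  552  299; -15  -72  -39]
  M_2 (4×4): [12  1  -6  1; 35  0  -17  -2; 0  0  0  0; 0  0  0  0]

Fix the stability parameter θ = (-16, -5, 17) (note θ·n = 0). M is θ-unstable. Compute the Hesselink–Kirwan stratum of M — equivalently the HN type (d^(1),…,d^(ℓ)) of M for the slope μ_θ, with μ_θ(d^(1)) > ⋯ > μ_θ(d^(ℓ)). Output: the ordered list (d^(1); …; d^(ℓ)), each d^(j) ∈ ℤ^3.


Barcode: M ≅ I[1,1], I[1,2], I[1,3], I[2,2], I[2,3], I[3,3]^2. HN layers by μ_θ (3 steps, strictly decreasing):
  μ^(1)=17; μ^(2)=-5; μ^(3)=-16

((0, 0, 4); (0, 4, 0); (3, 0, 0))


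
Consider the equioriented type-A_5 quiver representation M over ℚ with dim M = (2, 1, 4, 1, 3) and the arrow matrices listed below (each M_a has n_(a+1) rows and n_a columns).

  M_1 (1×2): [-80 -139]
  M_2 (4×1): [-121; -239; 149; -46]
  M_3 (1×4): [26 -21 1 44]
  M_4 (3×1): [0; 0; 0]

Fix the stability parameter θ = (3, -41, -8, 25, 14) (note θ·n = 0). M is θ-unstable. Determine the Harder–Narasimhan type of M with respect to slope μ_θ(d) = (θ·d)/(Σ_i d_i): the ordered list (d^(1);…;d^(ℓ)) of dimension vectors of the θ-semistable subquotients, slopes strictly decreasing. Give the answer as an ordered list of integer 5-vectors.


Interval decomposition of M: I[1,1], I[1,4], I[3,3]^3, I[5,5]^3.
HN type (ℓ=5): μ^(1)=25; μ^(2)=14; μ^(3)=3; μ^(4)=-8; μ^(5)=-19

((0, 0, 0, 1, 0); (0, 0, 0, 0, 3); (1, 0, 0, 0, 0); (0, 0, 4, 0, 0); (1, 1, 0, 0, 0))


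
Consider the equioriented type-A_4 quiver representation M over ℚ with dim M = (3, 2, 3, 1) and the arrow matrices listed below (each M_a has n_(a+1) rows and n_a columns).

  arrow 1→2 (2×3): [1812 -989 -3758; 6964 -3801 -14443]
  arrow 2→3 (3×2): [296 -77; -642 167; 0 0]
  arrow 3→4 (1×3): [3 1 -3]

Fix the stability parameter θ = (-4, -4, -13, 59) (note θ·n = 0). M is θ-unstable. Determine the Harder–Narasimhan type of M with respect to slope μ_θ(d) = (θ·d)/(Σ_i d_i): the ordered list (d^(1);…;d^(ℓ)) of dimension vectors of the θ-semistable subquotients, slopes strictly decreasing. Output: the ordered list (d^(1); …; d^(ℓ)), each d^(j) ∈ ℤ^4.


Via rank(M_{q-1}∘⋯∘M_p): M ≅ I[1,1], I[1,3], I[1,4], I[3,3].
μ_θ-semistable layers: μ^(1)=59; μ^(2)=-4; μ^(3)=-7; μ^(4)=-13

((0, 0, 0, 1); (1, 0, 0, 0); (2, 2, 2, 0); (0, 0, 1, 0))


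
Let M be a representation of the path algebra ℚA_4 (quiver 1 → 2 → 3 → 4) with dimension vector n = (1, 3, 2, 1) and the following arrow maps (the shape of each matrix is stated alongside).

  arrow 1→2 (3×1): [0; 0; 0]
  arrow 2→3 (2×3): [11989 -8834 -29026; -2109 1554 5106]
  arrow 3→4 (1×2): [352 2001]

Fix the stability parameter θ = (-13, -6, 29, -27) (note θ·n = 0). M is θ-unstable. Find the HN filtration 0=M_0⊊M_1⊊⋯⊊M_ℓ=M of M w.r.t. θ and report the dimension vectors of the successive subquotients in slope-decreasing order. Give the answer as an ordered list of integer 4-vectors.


Interval decomposition of M: I[1,1], I[2,2]^2, I[2,4], I[3,3].
HN type (ℓ=4): μ^(1)=29; μ^(2)=1; μ^(3)=-6; μ^(4)=-13

((0, 0, 1, 0); (0, 0, 1, 1); (0, 3, 0, 0); (1, 0, 0, 0))


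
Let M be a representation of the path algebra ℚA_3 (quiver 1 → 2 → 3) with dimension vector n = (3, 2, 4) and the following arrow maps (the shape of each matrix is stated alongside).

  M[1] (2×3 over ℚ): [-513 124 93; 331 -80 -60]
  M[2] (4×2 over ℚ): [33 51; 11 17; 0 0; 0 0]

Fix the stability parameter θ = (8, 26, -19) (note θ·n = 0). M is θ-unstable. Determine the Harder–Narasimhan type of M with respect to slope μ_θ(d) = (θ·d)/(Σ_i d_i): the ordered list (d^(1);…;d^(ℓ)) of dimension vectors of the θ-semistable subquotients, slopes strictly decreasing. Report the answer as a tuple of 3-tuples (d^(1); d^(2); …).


Via rank(M_{q-1}∘⋯∘M_p): M ≅ I[1,1], I[1,2], I[1,3], I[3,3]^3.
μ_θ-semistable layers: μ^(1)=26; μ^(2)=8; μ^(3)=5; μ^(4)=-19

((0, 1, 0); (2, 0, 0); (1, 1, 1); (0, 0, 3))


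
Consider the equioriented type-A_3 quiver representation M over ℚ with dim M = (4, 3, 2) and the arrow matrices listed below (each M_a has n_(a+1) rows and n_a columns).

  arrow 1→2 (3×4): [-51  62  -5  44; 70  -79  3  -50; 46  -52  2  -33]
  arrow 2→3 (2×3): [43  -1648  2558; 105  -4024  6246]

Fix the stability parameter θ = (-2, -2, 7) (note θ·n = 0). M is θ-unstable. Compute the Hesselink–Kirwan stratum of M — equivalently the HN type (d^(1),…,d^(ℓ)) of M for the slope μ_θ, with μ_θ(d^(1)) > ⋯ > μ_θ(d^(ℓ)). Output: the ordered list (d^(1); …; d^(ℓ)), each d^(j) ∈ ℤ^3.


Interval decomposition of M: I[1,1], I[1,2], I[1,3]^2.
HN type (ℓ=2): μ^(1)=7; μ^(2)=-2

((0, 0, 2); (4, 3, 0))


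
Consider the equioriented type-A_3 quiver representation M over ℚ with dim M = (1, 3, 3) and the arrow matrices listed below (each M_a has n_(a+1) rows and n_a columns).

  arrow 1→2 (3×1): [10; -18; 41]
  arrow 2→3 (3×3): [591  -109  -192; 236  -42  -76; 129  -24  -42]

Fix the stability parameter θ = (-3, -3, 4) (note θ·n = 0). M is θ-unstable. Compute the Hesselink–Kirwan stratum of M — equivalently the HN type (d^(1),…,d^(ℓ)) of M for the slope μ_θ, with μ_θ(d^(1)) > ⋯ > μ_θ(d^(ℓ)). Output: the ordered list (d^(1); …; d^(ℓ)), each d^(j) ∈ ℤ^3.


Via rank(M_{q-1}∘⋯∘M_p): M ≅ I[1,2], I[2,3]^2, I[3,3].
μ_θ-semistable layers: μ^(1)=4; μ^(2)=-3

((0, 0, 3); (1, 3, 0))


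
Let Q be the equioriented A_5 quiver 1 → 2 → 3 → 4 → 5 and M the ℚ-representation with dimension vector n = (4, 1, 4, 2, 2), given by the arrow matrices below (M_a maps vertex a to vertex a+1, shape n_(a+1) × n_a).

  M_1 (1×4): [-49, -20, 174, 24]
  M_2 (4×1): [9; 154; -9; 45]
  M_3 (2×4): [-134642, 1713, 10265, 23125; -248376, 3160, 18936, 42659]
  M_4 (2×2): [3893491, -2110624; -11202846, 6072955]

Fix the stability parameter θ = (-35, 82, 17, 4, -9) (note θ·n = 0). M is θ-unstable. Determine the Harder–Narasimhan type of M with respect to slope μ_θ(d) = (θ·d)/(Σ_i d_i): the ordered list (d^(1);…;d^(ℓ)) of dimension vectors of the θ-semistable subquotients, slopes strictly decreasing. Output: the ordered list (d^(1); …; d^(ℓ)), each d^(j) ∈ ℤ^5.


Via rank(M_{q-1}∘⋯∘M_p): M ≅ I[1,1]^3, I[1,5], I[3,3]^2, I[3,5].
μ_θ-semistable layers: μ^(1)=47/2; μ^(2)=17; μ^(3)=4; μ^(4)=-35

((0, 1, 1, 1, 1); (0, 0, 2, 0, 0); (0, 0, 1, 1, 1); (4, 0, 0, 0, 0))


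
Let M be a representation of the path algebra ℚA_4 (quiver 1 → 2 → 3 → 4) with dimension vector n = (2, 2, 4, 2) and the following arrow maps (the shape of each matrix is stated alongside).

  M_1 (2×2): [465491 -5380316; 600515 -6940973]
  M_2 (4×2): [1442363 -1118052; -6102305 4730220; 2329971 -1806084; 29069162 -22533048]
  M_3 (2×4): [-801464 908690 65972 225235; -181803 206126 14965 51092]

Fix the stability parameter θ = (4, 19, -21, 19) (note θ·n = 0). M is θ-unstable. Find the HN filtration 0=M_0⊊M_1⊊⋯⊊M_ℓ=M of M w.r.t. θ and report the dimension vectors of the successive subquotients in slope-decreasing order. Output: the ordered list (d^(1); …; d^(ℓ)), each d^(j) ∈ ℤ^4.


Via rank(M_{q-1}∘⋯∘M_p): M ≅ I[1,2], I[1,3], I[3,3], I[3,4]^2.
μ_θ-semistable layers: μ^(1)=19; μ^(2)=4; μ^(3)=2/3; μ^(4)=-21

((0, 1, 0, 2); (1, 0, 0, 0); (1, 1, 1, 0); (0, 0, 3, 0))


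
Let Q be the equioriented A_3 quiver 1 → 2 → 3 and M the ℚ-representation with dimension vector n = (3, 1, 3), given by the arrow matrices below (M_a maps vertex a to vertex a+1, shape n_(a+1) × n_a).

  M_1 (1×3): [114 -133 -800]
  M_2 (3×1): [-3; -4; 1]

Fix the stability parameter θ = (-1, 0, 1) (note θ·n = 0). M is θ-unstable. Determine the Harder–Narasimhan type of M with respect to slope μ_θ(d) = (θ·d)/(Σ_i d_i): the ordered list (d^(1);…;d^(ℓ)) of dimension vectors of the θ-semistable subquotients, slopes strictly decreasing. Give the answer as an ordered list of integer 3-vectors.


Via rank(M_{q-1}∘⋯∘M_p): M ≅ I[1,1]^2, I[1,3], I[3,3]^2.
μ_θ-semistable layers: μ^(1)=1; μ^(2)=0; μ^(3)=-1

((0, 0, 3); (0, 1, 0); (3, 0, 0))


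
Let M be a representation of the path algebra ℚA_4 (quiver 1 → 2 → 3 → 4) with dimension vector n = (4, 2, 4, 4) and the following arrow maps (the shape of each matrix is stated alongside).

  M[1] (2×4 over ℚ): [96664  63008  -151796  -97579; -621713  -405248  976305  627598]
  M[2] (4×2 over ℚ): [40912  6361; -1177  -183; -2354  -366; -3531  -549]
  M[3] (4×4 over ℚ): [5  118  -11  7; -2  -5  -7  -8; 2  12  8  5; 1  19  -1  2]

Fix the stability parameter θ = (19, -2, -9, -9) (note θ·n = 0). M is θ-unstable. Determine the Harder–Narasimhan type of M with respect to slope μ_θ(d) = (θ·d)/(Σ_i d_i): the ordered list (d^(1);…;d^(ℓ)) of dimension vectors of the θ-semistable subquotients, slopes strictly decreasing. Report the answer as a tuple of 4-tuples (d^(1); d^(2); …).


Interval decomposition of M: I[1,1]^2, I[1,4]^2, I[3,4]^2.
HN type (ℓ=3): μ^(1)=19; μ^(2)=-1/4; μ^(3)=-9

((2, 0, 0, 0); (2, 2, 2, 2); (0, 0, 2, 2))


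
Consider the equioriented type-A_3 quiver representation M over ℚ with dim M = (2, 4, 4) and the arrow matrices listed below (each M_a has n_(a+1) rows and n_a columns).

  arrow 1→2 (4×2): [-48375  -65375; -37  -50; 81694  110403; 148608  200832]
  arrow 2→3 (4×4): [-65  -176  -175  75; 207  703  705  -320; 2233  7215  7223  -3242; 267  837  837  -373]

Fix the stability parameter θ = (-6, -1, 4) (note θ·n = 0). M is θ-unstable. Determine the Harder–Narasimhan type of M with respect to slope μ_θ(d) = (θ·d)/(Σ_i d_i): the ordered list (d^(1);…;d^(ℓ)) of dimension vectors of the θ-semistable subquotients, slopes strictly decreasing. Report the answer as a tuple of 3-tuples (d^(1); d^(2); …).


Via rank(M_{q-1}∘⋯∘M_p): M ≅ I[1,2], I[1,3], I[2,3]^2, I[3,3].
μ_θ-semistable layers: μ^(1)=4; μ^(2)=-1; μ^(3)=-6

((0, 0, 4); (0, 4, 0); (2, 0, 0))


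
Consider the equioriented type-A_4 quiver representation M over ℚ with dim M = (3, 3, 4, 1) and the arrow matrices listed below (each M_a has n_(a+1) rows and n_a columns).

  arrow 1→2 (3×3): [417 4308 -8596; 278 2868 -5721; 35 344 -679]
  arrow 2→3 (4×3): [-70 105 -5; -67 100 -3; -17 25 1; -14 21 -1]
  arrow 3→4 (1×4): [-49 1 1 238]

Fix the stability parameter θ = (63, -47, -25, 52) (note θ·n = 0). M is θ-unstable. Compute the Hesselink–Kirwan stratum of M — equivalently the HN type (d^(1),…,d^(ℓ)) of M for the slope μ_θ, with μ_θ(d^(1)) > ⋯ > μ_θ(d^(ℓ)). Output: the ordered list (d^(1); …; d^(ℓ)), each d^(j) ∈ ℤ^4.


Interval decomposition of M: I[1,3]^2, I[1,4], I[3,3].
HN type (ℓ=3): μ^(1)=52; μ^(2)=-3; μ^(3)=-25

((0, 0, 0, 1); (3, 3, 3, 0); (0, 0, 1, 0))


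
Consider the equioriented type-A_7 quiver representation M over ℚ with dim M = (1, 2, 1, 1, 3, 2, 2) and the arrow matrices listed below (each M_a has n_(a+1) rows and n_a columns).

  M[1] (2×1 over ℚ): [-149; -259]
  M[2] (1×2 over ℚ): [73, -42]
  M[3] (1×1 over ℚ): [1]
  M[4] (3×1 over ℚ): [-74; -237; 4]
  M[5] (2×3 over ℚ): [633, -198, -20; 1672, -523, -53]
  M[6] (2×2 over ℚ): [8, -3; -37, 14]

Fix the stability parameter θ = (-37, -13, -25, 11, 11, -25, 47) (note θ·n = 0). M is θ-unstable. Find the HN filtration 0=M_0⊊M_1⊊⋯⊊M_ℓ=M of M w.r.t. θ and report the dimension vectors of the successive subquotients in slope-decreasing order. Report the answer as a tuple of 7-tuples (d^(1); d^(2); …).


Via rank(M_{q-1}∘⋯∘M_p): M ≅ I[1,7], I[2,2], I[5,5], I[5,7].
μ_θ-semistable layers: μ^(1)=47; μ^(2)=11; μ^(3)=-1; μ^(4)=-7; μ^(5)=-13; μ^(6)=-19; μ^(7)=-37

((0, 0, 0, 0, 0, 0, 2); (0, 0, 0, 0, 1, 0, 0); (0, 0, 0, 1, 1, 1, 0); (0, 0, 0, 0, 1, 1, 0); (0, 1, 0, 0, 0, 0, 0); (0, 1, 1, 0, 0, 0, 0); (1, 0, 0, 0, 0, 0, 0))


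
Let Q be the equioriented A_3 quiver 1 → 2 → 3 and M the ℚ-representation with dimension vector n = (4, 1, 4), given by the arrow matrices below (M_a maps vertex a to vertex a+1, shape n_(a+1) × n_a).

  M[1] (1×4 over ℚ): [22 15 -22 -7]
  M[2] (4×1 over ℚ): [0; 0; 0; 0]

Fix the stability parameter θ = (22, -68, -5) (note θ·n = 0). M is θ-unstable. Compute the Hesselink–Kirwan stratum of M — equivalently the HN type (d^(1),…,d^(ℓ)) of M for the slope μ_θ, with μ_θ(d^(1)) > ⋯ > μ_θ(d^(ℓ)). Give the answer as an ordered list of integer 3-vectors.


Interval decomposition of M: I[1,1]^3, I[1,2], I[3,3]^4.
HN type (ℓ=3): μ^(1)=22; μ^(2)=-5; μ^(3)=-23

((3, 0, 0); (0, 0, 4); (1, 1, 0))


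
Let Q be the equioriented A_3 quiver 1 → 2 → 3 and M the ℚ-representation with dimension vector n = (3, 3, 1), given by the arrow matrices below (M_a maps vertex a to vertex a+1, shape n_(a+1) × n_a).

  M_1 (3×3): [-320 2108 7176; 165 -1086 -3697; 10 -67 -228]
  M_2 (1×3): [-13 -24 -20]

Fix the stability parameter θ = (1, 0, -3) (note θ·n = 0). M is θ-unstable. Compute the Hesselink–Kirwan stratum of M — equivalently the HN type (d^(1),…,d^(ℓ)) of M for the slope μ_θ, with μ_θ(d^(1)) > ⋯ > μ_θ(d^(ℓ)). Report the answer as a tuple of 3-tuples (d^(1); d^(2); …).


Interval decomposition of M: I[1,1], I[1,2]^2, I[2,3].
HN type (ℓ=3): μ^(1)=1; μ^(2)=1/2; μ^(3)=-3/2

((1, 0, 0); (2, 2, 0); (0, 1, 1))


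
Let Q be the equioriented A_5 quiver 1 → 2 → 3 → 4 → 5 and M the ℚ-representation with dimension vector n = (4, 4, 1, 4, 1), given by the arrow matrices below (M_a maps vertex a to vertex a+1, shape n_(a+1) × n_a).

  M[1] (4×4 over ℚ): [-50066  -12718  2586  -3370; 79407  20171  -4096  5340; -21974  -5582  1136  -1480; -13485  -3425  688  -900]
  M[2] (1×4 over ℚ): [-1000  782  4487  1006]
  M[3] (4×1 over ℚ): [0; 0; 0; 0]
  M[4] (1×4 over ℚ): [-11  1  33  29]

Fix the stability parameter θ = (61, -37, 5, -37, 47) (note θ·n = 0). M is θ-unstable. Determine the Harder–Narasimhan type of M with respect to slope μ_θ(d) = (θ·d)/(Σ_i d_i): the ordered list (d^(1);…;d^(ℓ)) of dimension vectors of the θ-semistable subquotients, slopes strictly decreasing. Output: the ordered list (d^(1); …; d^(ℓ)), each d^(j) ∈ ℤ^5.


Via rank(M_{q-1}∘⋯∘M_p): M ≅ I[1,1]^2, I[1,2], I[1,3], I[2,2]^2, I[4,4]^3, I[4,5].
μ_θ-semistable layers: μ^(1)=61; μ^(2)=47; μ^(3)=12; μ^(4)=29/3; μ^(5)=-37

((2, 0, 0, 0, 0); (0, 0, 0, 0, 1); (1, 1, 0, 0, 0); (1, 1, 1, 0, 0); (0, 2, 0, 4, 0))


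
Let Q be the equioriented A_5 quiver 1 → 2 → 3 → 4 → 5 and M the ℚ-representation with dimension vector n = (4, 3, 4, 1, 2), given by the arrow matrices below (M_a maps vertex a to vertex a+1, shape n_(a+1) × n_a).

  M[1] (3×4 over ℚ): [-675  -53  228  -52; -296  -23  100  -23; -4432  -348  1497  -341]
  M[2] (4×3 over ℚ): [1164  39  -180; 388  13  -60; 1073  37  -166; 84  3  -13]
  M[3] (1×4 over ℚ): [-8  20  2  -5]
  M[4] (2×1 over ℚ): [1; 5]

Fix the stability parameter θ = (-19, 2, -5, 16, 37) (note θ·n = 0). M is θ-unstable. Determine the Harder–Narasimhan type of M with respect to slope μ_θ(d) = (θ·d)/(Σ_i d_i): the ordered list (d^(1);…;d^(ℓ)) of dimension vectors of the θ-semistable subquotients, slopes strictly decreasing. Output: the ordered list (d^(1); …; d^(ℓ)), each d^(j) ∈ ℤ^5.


Interval decomposition of M: I[1,1], I[1,3]^2, I[1,5], I[3,3], I[5,5].
HN type (ℓ=5): μ^(1)=37; μ^(2)=16; μ^(3)=-3/2; μ^(4)=-5; μ^(5)=-19

((0, 0, 0, 0, 2); (0, 0, 0, 1, 0); (0, 3, 3, 0, 0); (0, 0, 1, 0, 0); (4, 0, 0, 0, 0))


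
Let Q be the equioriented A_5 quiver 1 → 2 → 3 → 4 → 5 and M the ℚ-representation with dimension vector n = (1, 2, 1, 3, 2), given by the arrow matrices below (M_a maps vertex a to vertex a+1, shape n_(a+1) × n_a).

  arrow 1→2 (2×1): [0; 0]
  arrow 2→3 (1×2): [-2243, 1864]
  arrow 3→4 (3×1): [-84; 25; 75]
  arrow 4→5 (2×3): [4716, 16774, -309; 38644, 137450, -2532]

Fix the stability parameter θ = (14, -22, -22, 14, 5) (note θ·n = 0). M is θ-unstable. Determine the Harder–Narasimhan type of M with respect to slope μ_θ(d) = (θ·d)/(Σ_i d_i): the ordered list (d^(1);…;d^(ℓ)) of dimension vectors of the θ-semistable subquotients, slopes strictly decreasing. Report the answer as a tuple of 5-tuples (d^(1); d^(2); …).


Barcode: M ≅ I[1,1], I[2,2], I[2,5], I[4,4], I[4,5]. HN layers by μ_θ (3 steps, strictly decreasing):
  μ^(1)=14; μ^(2)=19/2; μ^(3)=-22

((1, 0, 0, 1, 0); (0, 0, 0, 2, 2); (0, 2, 1, 0, 0))


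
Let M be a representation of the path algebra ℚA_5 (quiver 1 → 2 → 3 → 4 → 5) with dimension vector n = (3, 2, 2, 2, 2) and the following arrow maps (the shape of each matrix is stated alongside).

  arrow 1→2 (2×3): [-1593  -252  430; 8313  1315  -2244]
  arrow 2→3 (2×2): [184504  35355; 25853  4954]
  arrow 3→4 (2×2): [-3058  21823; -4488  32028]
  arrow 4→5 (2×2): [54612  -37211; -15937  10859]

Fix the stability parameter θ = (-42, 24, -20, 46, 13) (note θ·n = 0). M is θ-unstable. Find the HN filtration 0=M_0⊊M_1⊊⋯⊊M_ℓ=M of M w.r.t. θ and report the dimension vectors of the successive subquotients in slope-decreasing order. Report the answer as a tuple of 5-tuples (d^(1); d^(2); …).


Interval decomposition of M: I[1,1], I[1,3], I[1,5], I[4,5].
HN type (ℓ=3): μ^(1)=59/2; μ^(2)=2; μ^(3)=-42

((0, 0, 0, 2, 2); (0, 2, 2, 0, 0); (3, 0, 0, 0, 0))


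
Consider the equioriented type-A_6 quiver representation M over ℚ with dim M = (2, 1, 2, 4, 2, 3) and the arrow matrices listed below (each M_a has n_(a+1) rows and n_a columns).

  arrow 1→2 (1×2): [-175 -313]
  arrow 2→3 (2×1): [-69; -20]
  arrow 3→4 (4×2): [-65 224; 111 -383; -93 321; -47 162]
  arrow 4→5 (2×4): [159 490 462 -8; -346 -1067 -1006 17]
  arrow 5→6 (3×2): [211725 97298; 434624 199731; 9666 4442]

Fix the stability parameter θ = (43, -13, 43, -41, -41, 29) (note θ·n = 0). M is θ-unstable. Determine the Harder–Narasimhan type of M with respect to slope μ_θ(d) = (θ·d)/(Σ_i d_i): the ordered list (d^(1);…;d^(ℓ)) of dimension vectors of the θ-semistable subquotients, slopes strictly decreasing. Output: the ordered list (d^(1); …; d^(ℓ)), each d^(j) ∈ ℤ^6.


Barcode: M ≅ I[1,1], I[1,6], I[3,6], I[4,4]^2, I[6,6]. HN layers by μ_θ (5 steps, strictly decreasing):
  μ^(1)=43; μ^(2)=29; μ^(3)=-9/5; μ^(4)=-13; μ^(5)=-41

((1, 0, 0, 0, 0, 0); (0, 0, 0, 0, 0, 3); (1, 1, 1, 1, 1, 0); (0, 0, 1, 1, 1, 0); (0, 0, 0, 2, 0, 0))


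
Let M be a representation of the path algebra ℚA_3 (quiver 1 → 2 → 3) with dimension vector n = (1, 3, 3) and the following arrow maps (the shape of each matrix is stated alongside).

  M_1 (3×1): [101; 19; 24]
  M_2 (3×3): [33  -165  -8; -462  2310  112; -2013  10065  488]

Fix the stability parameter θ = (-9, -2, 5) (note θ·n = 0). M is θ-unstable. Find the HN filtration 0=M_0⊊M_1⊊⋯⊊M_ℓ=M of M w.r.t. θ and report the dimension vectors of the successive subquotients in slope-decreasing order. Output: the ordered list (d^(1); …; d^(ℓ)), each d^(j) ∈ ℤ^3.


Barcode: M ≅ I[1,3], I[2,2]^2, I[3,3]^2. HN layers by μ_θ (3 steps, strictly decreasing):
  μ^(1)=5; μ^(2)=-2; μ^(3)=-9

((0, 0, 3); (0, 3, 0); (1, 0, 0))


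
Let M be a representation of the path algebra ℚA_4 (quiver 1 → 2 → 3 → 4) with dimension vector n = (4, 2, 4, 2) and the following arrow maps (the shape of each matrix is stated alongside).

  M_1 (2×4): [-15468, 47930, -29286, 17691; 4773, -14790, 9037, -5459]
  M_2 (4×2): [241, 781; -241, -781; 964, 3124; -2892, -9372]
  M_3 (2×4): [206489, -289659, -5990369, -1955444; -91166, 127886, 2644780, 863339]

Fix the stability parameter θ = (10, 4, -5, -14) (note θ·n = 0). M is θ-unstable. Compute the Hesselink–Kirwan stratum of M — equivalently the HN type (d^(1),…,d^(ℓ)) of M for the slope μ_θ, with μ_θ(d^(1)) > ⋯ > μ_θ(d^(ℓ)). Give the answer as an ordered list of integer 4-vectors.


Interval decomposition of M: I[1,1]^2, I[1,2], I[1,3], I[3,3], I[3,4]^2.
HN type (ℓ=5): μ^(1)=10; μ^(2)=7; μ^(3)=3; μ^(4)=-5; μ^(5)=-19/2

((2, 0, 0, 0); (1, 1, 0, 0); (1, 1, 1, 0); (0, 0, 1, 0); (0, 0, 2, 2))


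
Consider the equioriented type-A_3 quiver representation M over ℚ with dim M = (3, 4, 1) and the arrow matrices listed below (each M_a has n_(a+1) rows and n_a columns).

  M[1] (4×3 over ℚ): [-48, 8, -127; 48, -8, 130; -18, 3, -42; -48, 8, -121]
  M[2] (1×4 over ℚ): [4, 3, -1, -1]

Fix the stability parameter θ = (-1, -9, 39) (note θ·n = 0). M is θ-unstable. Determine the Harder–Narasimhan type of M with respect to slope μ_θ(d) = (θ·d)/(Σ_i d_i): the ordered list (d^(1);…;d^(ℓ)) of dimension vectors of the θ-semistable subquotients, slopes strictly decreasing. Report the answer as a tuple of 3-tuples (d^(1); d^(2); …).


Barcode: M ≅ I[1,1], I[1,2], I[1,3], I[2,2]^2. HN layers by μ_θ (4 steps, strictly decreasing):
  μ^(1)=39; μ^(2)=-1; μ^(3)=-5; μ^(4)=-9

((0, 0, 1); (1, 0, 0); (2, 2, 0); (0, 2, 0))


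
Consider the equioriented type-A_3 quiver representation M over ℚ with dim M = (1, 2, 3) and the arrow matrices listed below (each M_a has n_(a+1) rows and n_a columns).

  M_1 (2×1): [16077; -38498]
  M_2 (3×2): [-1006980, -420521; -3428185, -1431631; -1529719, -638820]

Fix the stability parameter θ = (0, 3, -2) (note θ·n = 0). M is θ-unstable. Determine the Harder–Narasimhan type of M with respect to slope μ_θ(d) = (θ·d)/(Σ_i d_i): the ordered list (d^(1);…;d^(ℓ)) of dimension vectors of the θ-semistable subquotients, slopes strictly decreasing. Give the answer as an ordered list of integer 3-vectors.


Via rank(M_{q-1}∘⋯∘M_p): M ≅ I[1,3], I[2,3], I[3,3].
μ_θ-semistable layers: μ^(1)=1/2; μ^(2)=0; μ^(3)=-2

((0, 2, 2); (1, 0, 0); (0, 0, 1))


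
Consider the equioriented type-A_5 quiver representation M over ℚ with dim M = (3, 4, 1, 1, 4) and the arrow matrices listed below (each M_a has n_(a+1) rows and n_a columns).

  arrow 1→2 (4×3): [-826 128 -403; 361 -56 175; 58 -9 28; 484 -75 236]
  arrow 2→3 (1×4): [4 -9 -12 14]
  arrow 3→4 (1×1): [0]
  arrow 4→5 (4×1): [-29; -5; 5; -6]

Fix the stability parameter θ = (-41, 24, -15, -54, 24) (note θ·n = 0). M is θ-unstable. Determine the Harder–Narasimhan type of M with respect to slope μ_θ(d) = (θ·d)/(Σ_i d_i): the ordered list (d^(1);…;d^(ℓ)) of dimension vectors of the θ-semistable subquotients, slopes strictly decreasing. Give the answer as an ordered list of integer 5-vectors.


Barcode: M ≅ I[1,2]^2, I[1,3], I[2,2], I[4,5], I[5,5]^3. HN layers by μ_θ (4 steps, strictly decreasing):
  μ^(1)=24; μ^(2)=9/2; μ^(3)=-41; μ^(4)=-54

((0, 3, 0, 0, 4); (0, 1, 1, 0, 0); (3, 0, 0, 0, 0); (0, 0, 0, 1, 0))


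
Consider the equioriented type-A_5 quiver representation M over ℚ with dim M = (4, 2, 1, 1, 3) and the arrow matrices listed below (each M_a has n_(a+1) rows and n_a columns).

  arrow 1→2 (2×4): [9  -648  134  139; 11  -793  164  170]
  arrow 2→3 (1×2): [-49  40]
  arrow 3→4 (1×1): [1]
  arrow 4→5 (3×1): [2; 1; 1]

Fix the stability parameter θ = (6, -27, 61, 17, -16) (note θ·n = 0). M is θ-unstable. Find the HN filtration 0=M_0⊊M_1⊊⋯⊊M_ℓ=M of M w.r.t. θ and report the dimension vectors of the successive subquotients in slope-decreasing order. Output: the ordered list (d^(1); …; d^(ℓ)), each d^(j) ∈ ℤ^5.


Barcode: M ≅ I[1,1]^2, I[1,2], I[1,5], I[5,5]^2. HN layers by μ_θ (4 steps, strictly decreasing):
  μ^(1)=62/3; μ^(2)=6; μ^(3)=-21/2; μ^(4)=-16

((0, 0, 1, 1, 1); (2, 0, 0, 0, 0); (2, 2, 0, 0, 0); (0, 0, 0, 0, 2))


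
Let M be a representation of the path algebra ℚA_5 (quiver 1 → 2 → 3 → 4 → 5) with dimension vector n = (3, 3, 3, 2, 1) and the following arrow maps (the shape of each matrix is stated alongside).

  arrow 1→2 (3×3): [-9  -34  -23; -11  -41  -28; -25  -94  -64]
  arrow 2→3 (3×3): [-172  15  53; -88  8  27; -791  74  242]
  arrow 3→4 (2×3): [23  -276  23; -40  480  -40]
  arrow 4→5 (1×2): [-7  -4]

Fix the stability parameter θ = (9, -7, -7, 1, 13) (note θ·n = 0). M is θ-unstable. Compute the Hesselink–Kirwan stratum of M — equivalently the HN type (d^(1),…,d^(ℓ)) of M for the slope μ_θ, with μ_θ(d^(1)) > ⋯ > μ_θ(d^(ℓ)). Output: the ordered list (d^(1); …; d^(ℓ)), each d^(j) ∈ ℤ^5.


Barcode: M ≅ I[1,3]^2, I[1,5], I[4,4]. HN layers by μ_θ (3 steps, strictly decreasing):
  μ^(1)=13; μ^(2)=1; μ^(3)=-5/3

((0, 0, 0, 0, 1); (0, 0, 0, 2, 0); (3, 3, 3, 0, 0))


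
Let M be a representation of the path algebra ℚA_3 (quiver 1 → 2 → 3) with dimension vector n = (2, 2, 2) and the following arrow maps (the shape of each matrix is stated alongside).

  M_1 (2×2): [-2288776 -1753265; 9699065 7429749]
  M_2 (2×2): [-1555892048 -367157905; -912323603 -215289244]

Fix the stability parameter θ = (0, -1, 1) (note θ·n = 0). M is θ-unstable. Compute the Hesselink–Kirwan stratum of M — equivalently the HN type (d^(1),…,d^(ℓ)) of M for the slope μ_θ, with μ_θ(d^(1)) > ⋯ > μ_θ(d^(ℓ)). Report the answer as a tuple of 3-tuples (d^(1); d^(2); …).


Barcode: M ≅ I[1,3]^2. HN layers by μ_θ (2 steps, strictly decreasing):
  μ^(1)=1; μ^(2)=-1/2

((0, 0, 2); (2, 2, 0))


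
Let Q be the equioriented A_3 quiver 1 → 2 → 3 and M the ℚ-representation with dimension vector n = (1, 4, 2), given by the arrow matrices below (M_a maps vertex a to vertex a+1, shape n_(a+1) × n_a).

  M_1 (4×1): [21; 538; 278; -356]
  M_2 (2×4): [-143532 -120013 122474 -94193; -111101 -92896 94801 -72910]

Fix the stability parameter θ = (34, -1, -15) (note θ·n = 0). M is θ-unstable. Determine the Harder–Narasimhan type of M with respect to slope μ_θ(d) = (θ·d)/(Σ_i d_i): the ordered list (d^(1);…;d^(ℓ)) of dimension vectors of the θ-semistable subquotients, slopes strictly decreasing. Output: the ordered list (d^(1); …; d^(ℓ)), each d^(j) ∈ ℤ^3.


Interval decomposition of M: I[1,3], I[2,2]^2, I[2,3].
HN type (ℓ=3): μ^(1)=6; μ^(2)=-1; μ^(3)=-8

((1, 1, 1); (0, 2, 0); (0, 1, 1))


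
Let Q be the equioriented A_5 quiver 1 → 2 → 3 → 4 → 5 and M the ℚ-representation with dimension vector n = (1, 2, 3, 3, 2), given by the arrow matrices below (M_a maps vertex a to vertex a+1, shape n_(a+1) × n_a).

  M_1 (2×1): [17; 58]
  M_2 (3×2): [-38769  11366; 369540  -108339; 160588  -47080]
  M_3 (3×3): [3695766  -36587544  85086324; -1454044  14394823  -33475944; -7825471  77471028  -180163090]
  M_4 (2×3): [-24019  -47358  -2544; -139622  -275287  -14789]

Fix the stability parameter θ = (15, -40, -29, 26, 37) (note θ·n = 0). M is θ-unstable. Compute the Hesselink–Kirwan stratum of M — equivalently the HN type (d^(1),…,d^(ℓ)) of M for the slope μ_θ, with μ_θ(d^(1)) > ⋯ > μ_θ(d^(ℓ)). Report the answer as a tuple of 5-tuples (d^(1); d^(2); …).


Barcode: M ≅ I[1,5], I[2,4], I[3,3], I[4,5]. HN layers by μ_θ (5 steps, strictly decreasing):
  μ^(1)=37; μ^(2)=26; μ^(3)=-18; μ^(4)=-29; μ^(5)=-40

((0, 0, 0, 0, 2); (0, 0, 0, 3, 0); (1, 1, 1, 0, 0); (0, 0, 2, 0, 0); (0, 1, 0, 0, 0))


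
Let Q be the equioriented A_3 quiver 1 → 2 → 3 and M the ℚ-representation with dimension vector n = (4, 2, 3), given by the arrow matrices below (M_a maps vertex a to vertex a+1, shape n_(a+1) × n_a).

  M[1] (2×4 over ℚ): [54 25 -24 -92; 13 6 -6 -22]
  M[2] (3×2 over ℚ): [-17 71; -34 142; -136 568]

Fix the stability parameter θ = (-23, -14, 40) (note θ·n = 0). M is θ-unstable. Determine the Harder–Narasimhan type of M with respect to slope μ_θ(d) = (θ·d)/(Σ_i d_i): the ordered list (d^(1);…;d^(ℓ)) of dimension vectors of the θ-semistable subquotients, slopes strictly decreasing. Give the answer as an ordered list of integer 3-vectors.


Via rank(M_{q-1}∘⋯∘M_p): M ≅ I[1,1]^2, I[1,2], I[1,3], I[3,3]^2.
μ_θ-semistable layers: μ^(1)=40; μ^(2)=-14; μ^(3)=-23

((0, 0, 3); (0, 2, 0); (4, 0, 0))


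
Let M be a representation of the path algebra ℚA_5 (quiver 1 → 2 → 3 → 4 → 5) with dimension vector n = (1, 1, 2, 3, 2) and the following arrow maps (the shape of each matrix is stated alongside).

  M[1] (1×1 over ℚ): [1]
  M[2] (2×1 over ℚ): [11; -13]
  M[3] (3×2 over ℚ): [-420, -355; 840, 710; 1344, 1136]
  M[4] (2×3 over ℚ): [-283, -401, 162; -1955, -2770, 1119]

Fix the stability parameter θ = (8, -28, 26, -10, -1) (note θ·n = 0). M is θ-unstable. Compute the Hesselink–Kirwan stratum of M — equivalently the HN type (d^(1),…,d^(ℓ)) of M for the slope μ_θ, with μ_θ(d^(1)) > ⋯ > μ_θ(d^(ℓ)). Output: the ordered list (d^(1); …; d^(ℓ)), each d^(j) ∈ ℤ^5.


Via rank(M_{q-1}∘⋯∘M_p): M ≅ I[1,5], I[3,3], I[4,4], I[4,5].
μ_θ-semistable layers: μ^(1)=26; μ^(2)=5; μ^(3)=-1; μ^(4)=-10

((0, 0, 1, 0, 0); (0, 0, 1, 1, 1); (0, 0, 0, 0, 1); (1, 1, 0, 2, 0))


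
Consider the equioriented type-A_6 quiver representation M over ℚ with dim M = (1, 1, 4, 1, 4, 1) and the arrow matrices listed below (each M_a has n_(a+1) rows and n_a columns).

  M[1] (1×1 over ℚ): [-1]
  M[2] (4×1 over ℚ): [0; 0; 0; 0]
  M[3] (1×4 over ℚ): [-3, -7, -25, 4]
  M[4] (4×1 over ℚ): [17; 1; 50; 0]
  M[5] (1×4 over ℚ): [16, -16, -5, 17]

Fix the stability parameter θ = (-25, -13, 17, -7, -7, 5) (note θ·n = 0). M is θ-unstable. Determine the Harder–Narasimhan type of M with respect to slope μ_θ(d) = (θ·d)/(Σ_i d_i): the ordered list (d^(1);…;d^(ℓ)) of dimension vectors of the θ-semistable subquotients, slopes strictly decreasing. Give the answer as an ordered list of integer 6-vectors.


Interval decomposition of M: I[1,2], I[3,3]^3, I[3,6], I[5,5]^3.
HN type (ℓ=6): μ^(1)=17; μ^(2)=5; μ^(3)=1; μ^(4)=-7; μ^(5)=-13; μ^(6)=-25

((0, 0, 3, 0, 0, 0); (0, 0, 0, 0, 0, 1); (0, 0, 1, 1, 1, 0); (0, 0, 0, 0, 3, 0); (0, 1, 0, 0, 0, 0); (1, 0, 0, 0, 0, 0))


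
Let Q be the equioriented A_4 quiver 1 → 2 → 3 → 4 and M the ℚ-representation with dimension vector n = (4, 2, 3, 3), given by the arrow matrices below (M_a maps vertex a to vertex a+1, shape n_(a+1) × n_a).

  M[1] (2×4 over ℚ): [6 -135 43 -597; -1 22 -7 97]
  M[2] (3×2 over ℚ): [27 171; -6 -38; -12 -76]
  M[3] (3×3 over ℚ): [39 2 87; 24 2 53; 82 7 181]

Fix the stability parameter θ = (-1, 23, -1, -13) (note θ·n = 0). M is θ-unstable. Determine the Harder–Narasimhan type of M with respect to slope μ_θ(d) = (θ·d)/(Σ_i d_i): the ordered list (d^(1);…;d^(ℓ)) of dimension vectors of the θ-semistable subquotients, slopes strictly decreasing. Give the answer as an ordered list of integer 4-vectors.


Via rank(M_{q-1}∘⋯∘M_p): M ≅ I[1,1]^2, I[1,2], I[1,4], I[3,4]^2.
μ_θ-semistable layers: μ^(1)=23; μ^(2)=3; μ^(3)=-1; μ^(4)=-7

((0, 1, 0, 0); (0, 1, 1, 1); (4, 0, 0, 0); (0, 0, 2, 2))


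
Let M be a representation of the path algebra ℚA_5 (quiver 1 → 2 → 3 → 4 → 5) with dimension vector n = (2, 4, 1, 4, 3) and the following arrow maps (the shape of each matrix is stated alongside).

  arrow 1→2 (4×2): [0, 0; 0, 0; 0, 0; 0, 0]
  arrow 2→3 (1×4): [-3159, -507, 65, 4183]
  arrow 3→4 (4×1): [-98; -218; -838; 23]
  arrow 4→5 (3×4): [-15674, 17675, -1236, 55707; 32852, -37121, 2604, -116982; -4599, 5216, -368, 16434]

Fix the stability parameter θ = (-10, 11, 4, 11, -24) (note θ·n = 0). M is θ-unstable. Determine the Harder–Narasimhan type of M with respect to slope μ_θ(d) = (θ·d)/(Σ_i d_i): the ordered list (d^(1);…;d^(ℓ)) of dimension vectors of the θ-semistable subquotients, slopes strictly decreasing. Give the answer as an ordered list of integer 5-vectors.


Interval decomposition of M: I[1,1]^2, I[2,2]^3, I[2,5], I[4,4], I[4,5]^2.
HN type (ℓ=4): μ^(1)=11; μ^(2)=1/2; μ^(3)=-13/2; μ^(4)=-10

((0, 3, 0, 1, 0); (0, 1, 1, 1, 1); (0, 0, 0, 2, 2); (2, 0, 0, 0, 0))


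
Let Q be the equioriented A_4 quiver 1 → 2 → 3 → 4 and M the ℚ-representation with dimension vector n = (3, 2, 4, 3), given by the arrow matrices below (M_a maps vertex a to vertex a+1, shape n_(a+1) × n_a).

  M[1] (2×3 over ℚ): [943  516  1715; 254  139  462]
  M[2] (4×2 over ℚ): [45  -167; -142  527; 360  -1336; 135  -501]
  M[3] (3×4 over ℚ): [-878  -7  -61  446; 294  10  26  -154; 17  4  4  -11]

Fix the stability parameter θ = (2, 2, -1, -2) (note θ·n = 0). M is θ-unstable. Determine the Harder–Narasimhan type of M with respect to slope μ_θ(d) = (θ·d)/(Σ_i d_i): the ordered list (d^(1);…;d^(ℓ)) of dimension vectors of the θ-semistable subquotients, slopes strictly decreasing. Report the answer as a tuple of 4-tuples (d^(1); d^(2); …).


Interval decomposition of M: I[1,1], I[1,3], I[1,4], I[3,4]^2.
HN type (ℓ=4): μ^(1)=2; μ^(2)=1; μ^(3)=1/4; μ^(4)=-3/2

((1, 0, 0, 0); (1, 1, 1, 0); (1, 1, 1, 1); (0, 0, 2, 2))


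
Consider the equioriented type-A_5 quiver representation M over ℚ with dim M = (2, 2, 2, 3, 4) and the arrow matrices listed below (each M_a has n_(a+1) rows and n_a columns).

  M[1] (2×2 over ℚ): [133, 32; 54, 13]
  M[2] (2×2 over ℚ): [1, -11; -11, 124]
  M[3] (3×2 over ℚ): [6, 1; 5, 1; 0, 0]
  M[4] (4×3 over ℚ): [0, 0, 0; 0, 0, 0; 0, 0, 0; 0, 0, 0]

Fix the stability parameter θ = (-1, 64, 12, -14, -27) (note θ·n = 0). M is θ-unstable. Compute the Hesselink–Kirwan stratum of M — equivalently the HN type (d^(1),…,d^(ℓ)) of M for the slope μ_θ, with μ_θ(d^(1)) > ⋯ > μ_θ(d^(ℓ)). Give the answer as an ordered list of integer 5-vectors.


Via rank(M_{q-1}∘⋯∘M_p): M ≅ I[1,4]^2, I[4,4], I[5,5]^4.
μ_θ-semistable layers: μ^(1)=62/3; μ^(2)=-1; μ^(3)=-14; μ^(4)=-27

((0, 2, 2, 2, 0); (2, 0, 0, 0, 0); (0, 0, 0, 1, 0); (0, 0, 0, 0, 4))


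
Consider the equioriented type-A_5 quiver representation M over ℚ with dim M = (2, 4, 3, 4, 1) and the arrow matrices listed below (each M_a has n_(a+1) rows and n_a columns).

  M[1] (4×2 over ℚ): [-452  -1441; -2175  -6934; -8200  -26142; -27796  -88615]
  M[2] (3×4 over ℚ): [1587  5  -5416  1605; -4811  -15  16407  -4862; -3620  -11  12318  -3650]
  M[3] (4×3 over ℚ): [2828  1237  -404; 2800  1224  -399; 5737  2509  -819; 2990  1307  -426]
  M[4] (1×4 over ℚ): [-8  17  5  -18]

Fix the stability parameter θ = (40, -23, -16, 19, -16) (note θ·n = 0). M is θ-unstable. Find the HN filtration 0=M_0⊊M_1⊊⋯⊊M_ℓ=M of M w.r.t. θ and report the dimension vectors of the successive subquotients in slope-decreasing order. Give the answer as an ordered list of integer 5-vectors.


Barcode: M ≅ I[1,4], I[1,5], I[2,2], I[2,4], I[4,4]. HN layers by μ_θ (5 steps, strictly decreasing):
  μ^(1)=19; μ^(2)=3/2; μ^(3)=1/3; μ^(4)=-16; μ^(5)=-23

((0, 0, 0, 3, 0); (0, 0, 0, 1, 1); (2, 2, 2, 0, 0); (0, 0, 1, 0, 0); (0, 2, 0, 0, 0))


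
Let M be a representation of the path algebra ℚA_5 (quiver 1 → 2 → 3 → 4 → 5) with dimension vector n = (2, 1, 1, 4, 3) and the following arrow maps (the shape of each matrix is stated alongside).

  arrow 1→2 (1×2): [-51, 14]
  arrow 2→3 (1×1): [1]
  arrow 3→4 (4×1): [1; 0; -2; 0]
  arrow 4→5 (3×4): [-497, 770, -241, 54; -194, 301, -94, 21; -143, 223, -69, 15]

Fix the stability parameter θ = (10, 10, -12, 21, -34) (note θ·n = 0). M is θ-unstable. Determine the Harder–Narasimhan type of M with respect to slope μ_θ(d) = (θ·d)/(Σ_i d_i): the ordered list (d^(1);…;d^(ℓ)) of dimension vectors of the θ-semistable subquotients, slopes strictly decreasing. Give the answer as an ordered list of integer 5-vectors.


Via rank(M_{q-1}∘⋯∘M_p): M ≅ I[1,1], I[1,5], I[4,4], I[4,5]^2.
μ_θ-semistable layers: μ^(1)=21; μ^(2)=10; μ^(3)=-1; μ^(4)=-13/2

((0, 0, 0, 1, 0); (1, 0, 0, 0, 0); (1, 1, 1, 1, 1); (0, 0, 0, 2, 2))


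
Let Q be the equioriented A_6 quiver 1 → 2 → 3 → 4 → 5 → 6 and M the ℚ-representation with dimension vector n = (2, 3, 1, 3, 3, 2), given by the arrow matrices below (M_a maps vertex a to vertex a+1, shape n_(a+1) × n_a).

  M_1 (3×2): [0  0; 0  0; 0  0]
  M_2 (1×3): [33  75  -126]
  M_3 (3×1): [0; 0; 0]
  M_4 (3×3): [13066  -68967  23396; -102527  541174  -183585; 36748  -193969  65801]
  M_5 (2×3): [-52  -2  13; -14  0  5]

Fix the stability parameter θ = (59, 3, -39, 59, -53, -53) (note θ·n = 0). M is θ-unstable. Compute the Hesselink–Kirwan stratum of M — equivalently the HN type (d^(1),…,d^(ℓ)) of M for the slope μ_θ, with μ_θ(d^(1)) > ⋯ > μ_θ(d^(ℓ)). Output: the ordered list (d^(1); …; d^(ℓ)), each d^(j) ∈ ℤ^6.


Barcode: M ≅ I[1,1]^2, I[2,2]^2, I[2,3], I[4,5], I[4,6]^2. HN layers by μ_θ (4 steps, strictly decreasing):
  μ^(1)=59; μ^(2)=3; μ^(3)=-47/3; μ^(4)=-18

((2, 0, 0, 0, 0, 0); (0, 2, 0, 1, 1, 0); (0, 0, 0, 2, 2, 2); (0, 1, 1, 0, 0, 0))


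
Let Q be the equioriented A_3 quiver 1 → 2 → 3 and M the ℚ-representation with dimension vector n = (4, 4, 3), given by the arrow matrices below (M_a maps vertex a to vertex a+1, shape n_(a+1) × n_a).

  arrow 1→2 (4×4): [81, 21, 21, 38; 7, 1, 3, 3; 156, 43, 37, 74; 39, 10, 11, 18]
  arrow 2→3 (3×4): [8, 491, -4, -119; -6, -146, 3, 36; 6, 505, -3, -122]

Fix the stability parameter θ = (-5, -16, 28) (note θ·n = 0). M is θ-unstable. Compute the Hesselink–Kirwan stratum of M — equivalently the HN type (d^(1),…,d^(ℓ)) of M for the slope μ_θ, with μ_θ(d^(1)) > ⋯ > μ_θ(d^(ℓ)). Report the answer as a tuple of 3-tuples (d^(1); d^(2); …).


Interval decomposition of M: I[1,2], I[1,3]^3.
HN type (ℓ=2): μ^(1)=28; μ^(2)=-21/2

((0, 0, 3); (4, 4, 0))


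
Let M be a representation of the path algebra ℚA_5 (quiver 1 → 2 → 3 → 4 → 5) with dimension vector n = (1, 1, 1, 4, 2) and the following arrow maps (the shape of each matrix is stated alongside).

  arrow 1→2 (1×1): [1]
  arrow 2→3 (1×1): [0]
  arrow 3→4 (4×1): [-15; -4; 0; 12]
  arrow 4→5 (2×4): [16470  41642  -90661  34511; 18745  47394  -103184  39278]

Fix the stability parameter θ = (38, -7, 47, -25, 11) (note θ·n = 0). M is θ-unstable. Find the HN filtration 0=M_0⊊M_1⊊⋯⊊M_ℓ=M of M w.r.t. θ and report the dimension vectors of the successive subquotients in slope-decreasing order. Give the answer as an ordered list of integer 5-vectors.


Via rank(M_{q-1}∘⋯∘M_p): M ≅ I[1,2], I[3,5], I[4,4]^2, I[4,5].
μ_θ-semistable layers: μ^(1)=31/2; μ^(2)=11; μ^(3)=-25

((1, 1, 0, 0, 0); (0, 0, 1, 1, 2); (0, 0, 0, 3, 0))


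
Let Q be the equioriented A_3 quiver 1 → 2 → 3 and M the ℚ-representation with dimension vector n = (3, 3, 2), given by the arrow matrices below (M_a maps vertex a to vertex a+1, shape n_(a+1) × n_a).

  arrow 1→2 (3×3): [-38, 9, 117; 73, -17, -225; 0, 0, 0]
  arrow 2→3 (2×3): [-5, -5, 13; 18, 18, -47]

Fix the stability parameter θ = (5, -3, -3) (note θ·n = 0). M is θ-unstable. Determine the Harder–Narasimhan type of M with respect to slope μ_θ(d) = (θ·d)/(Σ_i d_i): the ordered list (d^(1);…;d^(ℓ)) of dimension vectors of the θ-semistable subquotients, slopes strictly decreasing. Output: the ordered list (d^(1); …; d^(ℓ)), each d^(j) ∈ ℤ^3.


Interval decomposition of M: I[1,1], I[1,2], I[1,3], I[2,3].
HN type (ℓ=4): μ^(1)=5; μ^(2)=1; μ^(3)=-1/3; μ^(4)=-3

((1, 0, 0); (1, 1, 0); (1, 1, 1); (0, 1, 1))


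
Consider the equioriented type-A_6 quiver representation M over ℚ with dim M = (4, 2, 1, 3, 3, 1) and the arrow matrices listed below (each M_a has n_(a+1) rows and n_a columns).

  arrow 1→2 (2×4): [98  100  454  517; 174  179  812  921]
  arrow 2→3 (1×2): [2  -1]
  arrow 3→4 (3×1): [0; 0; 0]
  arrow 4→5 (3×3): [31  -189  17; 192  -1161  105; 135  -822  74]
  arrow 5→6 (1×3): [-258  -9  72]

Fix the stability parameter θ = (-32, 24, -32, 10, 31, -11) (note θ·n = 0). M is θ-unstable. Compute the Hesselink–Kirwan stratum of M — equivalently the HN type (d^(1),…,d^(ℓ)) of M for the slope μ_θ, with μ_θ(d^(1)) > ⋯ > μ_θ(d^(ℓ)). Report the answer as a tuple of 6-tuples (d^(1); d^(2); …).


Barcode: M ≅ I[1,1]^2, I[1,2], I[1,3], I[4,4], I[4,5], I[4,6], I[5,5]. HN layers by μ_θ (5 steps, strictly decreasing):
  μ^(1)=31; μ^(2)=24; μ^(3)=10; μ^(4)=-4; μ^(5)=-32

((0, 0, 0, 0, 2, 0); (0, 1, 0, 0, 0, 0); (0, 0, 0, 3, 1, 1); (0, 1, 1, 0, 0, 0); (4, 0, 0, 0, 0, 0))
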